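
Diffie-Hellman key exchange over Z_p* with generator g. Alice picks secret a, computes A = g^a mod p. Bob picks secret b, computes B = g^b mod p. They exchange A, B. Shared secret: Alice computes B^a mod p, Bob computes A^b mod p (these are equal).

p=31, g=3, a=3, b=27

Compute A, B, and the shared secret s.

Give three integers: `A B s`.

A = 3^3 mod 31  (bits of 3 = 11)
  bit 0 = 1: r = r^2 * 3 mod 31 = 1^2 * 3 = 1*3 = 3
  bit 1 = 1: r = r^2 * 3 mod 31 = 3^2 * 3 = 9*3 = 27
  -> A = 27
B = 3^27 mod 31  (bits of 27 = 11011)
  bit 0 = 1: r = r^2 * 3 mod 31 = 1^2 * 3 = 1*3 = 3
  bit 1 = 1: r = r^2 * 3 mod 31 = 3^2 * 3 = 9*3 = 27
  bit 2 = 0: r = r^2 mod 31 = 27^2 = 16
  bit 3 = 1: r = r^2 * 3 mod 31 = 16^2 * 3 = 8*3 = 24
  bit 4 = 1: r = r^2 * 3 mod 31 = 24^2 * 3 = 18*3 = 23
  -> B = 23
s = B^a = 23^3 mod 31  (bits of 3 = 11)
  bit 0 = 1: r = r^2 * 23 mod 31 = 1^2 * 23 = 1*23 = 23
  bit 1 = 1: r = r^2 * 23 mod 31 = 23^2 * 23 = 2*23 = 15
  -> s = B^a = 15

Answer: 27 23 15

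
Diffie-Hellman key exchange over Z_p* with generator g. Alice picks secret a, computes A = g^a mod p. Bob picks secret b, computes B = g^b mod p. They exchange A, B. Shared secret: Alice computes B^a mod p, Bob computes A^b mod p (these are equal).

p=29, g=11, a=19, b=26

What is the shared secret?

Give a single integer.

Answer: 4

Derivation:
A = 11^19 mod 29  (bits of 19 = 10011)
  bit 0 = 1: r = r^2 * 11 mod 29 = 1^2 * 11 = 1*11 = 11
  bit 1 = 0: r = r^2 mod 29 = 11^2 = 5
  bit 2 = 0: r = r^2 mod 29 = 5^2 = 25
  bit 3 = 1: r = r^2 * 11 mod 29 = 25^2 * 11 = 16*11 = 2
  bit 4 = 1: r = r^2 * 11 mod 29 = 2^2 * 11 = 4*11 = 15
  -> A = 15
B = 11^26 mod 29  (bits of 26 = 11010)
  bit 0 = 1: r = r^2 * 11 mod 29 = 1^2 * 11 = 1*11 = 11
  bit 1 = 1: r = r^2 * 11 mod 29 = 11^2 * 11 = 5*11 = 26
  bit 2 = 0: r = r^2 mod 29 = 26^2 = 9
  bit 3 = 1: r = r^2 * 11 mod 29 = 9^2 * 11 = 23*11 = 21
  bit 4 = 0: r = r^2 mod 29 = 21^2 = 6
  -> B = 6
s = B^a = 6^19 mod 29  (bits of 19 = 10011)
  bit 0 = 1: r = r^2 * 6 mod 29 = 1^2 * 6 = 1*6 = 6
  bit 1 = 0: r = r^2 mod 29 = 6^2 = 7
  bit 2 = 0: r = r^2 mod 29 = 7^2 = 20
  bit 3 = 1: r = r^2 * 6 mod 29 = 20^2 * 6 = 23*6 = 22
  bit 4 = 1: r = r^2 * 6 mod 29 = 22^2 * 6 = 20*6 = 4
  -> s = B^a = 4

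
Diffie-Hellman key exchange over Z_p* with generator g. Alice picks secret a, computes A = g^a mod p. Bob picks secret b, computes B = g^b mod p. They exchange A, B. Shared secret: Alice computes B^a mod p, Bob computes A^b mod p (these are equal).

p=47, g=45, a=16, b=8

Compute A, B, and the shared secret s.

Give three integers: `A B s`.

A = 45^16 mod 47  (bits of 16 = 10000)
  bit 0 = 1: r = r^2 * 45 mod 47 = 1^2 * 45 = 1*45 = 45
  bit 1 = 0: r = r^2 mod 47 = 45^2 = 4
  bit 2 = 0: r = r^2 mod 47 = 4^2 = 16
  bit 3 = 0: r = r^2 mod 47 = 16^2 = 21
  bit 4 = 0: r = r^2 mod 47 = 21^2 = 18
  -> A = 18
B = 45^8 mod 47  (bits of 8 = 1000)
  bit 0 = 1: r = r^2 * 45 mod 47 = 1^2 * 45 = 1*45 = 45
  bit 1 = 0: r = r^2 mod 47 = 45^2 = 4
  bit 2 = 0: r = r^2 mod 47 = 4^2 = 16
  bit 3 = 0: r = r^2 mod 47 = 16^2 = 21
  -> B = 21
s = B^a = 21^16 mod 47  (bits of 16 = 10000)
  bit 0 = 1: r = r^2 * 21 mod 47 = 1^2 * 21 = 1*21 = 21
  bit 1 = 0: r = r^2 mod 47 = 21^2 = 18
  bit 2 = 0: r = r^2 mod 47 = 18^2 = 42
  bit 3 = 0: r = r^2 mod 47 = 42^2 = 25
  bit 4 = 0: r = r^2 mod 47 = 25^2 = 14
  -> s = B^a = 14

Answer: 18 21 14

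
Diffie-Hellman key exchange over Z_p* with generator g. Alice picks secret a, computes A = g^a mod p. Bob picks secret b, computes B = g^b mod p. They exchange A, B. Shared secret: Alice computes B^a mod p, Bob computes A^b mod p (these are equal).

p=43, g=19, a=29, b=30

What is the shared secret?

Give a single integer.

Answer: 16

Derivation:
A = 19^29 mod 43  (bits of 29 = 11101)
  bit 0 = 1: r = r^2 * 19 mod 43 = 1^2 * 19 = 1*19 = 19
  bit 1 = 1: r = r^2 * 19 mod 43 = 19^2 * 19 = 17*19 = 22
  bit 2 = 1: r = r^2 * 19 mod 43 = 22^2 * 19 = 11*19 = 37
  bit 3 = 0: r = r^2 mod 43 = 37^2 = 36
  bit 4 = 1: r = r^2 * 19 mod 43 = 36^2 * 19 = 6*19 = 28
  -> A = 28
B = 19^30 mod 43  (bits of 30 = 11110)
  bit 0 = 1: r = r^2 * 19 mod 43 = 1^2 * 19 = 1*19 = 19
  bit 1 = 1: r = r^2 * 19 mod 43 = 19^2 * 19 = 17*19 = 22
  bit 2 = 1: r = r^2 * 19 mod 43 = 22^2 * 19 = 11*19 = 37
  bit 3 = 1: r = r^2 * 19 mod 43 = 37^2 * 19 = 36*19 = 39
  bit 4 = 0: r = r^2 mod 43 = 39^2 = 16
  -> B = 16
s = B^a = 16^29 mod 43  (bits of 29 = 11101)
  bit 0 = 1: r = r^2 * 16 mod 43 = 1^2 * 16 = 1*16 = 16
  bit 1 = 1: r = r^2 * 16 mod 43 = 16^2 * 16 = 41*16 = 11
  bit 2 = 1: r = r^2 * 16 mod 43 = 11^2 * 16 = 35*16 = 1
  bit 3 = 0: r = r^2 mod 43 = 1^2 = 1
  bit 4 = 1: r = r^2 * 16 mod 43 = 1^2 * 16 = 1*16 = 16
  -> s = B^a = 16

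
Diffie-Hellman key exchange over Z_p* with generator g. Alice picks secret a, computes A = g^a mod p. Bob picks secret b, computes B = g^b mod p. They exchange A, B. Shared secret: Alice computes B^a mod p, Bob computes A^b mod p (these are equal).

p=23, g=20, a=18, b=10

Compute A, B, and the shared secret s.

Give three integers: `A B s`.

Answer: 2 8 12

Derivation:
A = 20^18 mod 23  (bits of 18 = 10010)
  bit 0 = 1: r = r^2 * 20 mod 23 = 1^2 * 20 = 1*20 = 20
  bit 1 = 0: r = r^2 mod 23 = 20^2 = 9
  bit 2 = 0: r = r^2 mod 23 = 9^2 = 12
  bit 3 = 1: r = r^2 * 20 mod 23 = 12^2 * 20 = 6*20 = 5
  bit 4 = 0: r = r^2 mod 23 = 5^2 = 2
  -> A = 2
B = 20^10 mod 23  (bits of 10 = 1010)
  bit 0 = 1: r = r^2 * 20 mod 23 = 1^2 * 20 = 1*20 = 20
  bit 1 = 0: r = r^2 mod 23 = 20^2 = 9
  bit 2 = 1: r = r^2 * 20 mod 23 = 9^2 * 20 = 12*20 = 10
  bit 3 = 0: r = r^2 mod 23 = 10^2 = 8
  -> B = 8
s = B^a = 8^18 mod 23  (bits of 18 = 10010)
  bit 0 = 1: r = r^2 * 8 mod 23 = 1^2 * 8 = 1*8 = 8
  bit 1 = 0: r = r^2 mod 23 = 8^2 = 18
  bit 2 = 0: r = r^2 mod 23 = 18^2 = 2
  bit 3 = 1: r = r^2 * 8 mod 23 = 2^2 * 8 = 4*8 = 9
  bit 4 = 0: r = r^2 mod 23 = 9^2 = 12
  -> s = B^a = 12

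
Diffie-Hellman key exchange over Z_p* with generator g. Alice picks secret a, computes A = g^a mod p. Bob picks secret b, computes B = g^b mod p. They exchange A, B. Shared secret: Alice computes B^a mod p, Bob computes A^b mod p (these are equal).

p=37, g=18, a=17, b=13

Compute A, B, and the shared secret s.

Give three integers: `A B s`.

Answer: 2 32 15

Derivation:
A = 18^17 mod 37  (bits of 17 = 10001)
  bit 0 = 1: r = r^2 * 18 mod 37 = 1^2 * 18 = 1*18 = 18
  bit 1 = 0: r = r^2 mod 37 = 18^2 = 28
  bit 2 = 0: r = r^2 mod 37 = 28^2 = 7
  bit 3 = 0: r = r^2 mod 37 = 7^2 = 12
  bit 4 = 1: r = r^2 * 18 mod 37 = 12^2 * 18 = 33*18 = 2
  -> A = 2
B = 18^13 mod 37  (bits of 13 = 1101)
  bit 0 = 1: r = r^2 * 18 mod 37 = 1^2 * 18 = 1*18 = 18
  bit 1 = 1: r = r^2 * 18 mod 37 = 18^2 * 18 = 28*18 = 23
  bit 2 = 0: r = r^2 mod 37 = 23^2 = 11
  bit 3 = 1: r = r^2 * 18 mod 37 = 11^2 * 18 = 10*18 = 32
  -> B = 32
s = B^a = 32^17 mod 37  (bits of 17 = 10001)
  bit 0 = 1: r = r^2 * 32 mod 37 = 1^2 * 32 = 1*32 = 32
  bit 1 = 0: r = r^2 mod 37 = 32^2 = 25
  bit 2 = 0: r = r^2 mod 37 = 25^2 = 33
  bit 3 = 0: r = r^2 mod 37 = 33^2 = 16
  bit 4 = 1: r = r^2 * 32 mod 37 = 16^2 * 32 = 34*32 = 15
  -> s = B^a = 15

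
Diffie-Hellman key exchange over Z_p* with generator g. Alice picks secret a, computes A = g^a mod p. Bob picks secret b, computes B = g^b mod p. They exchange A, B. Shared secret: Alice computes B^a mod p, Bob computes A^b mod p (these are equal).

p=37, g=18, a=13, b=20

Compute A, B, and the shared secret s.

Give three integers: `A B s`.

A = 18^13 mod 37  (bits of 13 = 1101)
  bit 0 = 1: r = r^2 * 18 mod 37 = 1^2 * 18 = 1*18 = 18
  bit 1 = 1: r = r^2 * 18 mod 37 = 18^2 * 18 = 28*18 = 23
  bit 2 = 0: r = r^2 mod 37 = 23^2 = 11
  bit 3 = 1: r = r^2 * 18 mod 37 = 11^2 * 18 = 10*18 = 32
  -> A = 32
B = 18^20 mod 37  (bits of 20 = 10100)
  bit 0 = 1: r = r^2 * 18 mod 37 = 1^2 * 18 = 1*18 = 18
  bit 1 = 0: r = r^2 mod 37 = 18^2 = 28
  bit 2 = 1: r = r^2 * 18 mod 37 = 28^2 * 18 = 7*18 = 15
  bit 3 = 0: r = r^2 mod 37 = 15^2 = 3
  bit 4 = 0: r = r^2 mod 37 = 3^2 = 9
  -> B = 9
s = B^a = 9^13 mod 37  (bits of 13 = 1101)
  bit 0 = 1: r = r^2 * 9 mod 37 = 1^2 * 9 = 1*9 = 9
  bit 1 = 1: r = r^2 * 9 mod 37 = 9^2 * 9 = 7*9 = 26
  bit 2 = 0: r = r^2 mod 37 = 26^2 = 10
  bit 3 = 1: r = r^2 * 9 mod 37 = 10^2 * 9 = 26*9 = 12
  -> s = B^a = 12

Answer: 32 9 12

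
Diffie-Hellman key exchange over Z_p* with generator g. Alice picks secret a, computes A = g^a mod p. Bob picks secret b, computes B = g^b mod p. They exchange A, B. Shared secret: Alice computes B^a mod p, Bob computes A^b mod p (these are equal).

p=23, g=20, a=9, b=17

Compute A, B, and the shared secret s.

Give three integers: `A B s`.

Answer: 5 7 15

Derivation:
A = 20^9 mod 23  (bits of 9 = 1001)
  bit 0 = 1: r = r^2 * 20 mod 23 = 1^2 * 20 = 1*20 = 20
  bit 1 = 0: r = r^2 mod 23 = 20^2 = 9
  bit 2 = 0: r = r^2 mod 23 = 9^2 = 12
  bit 3 = 1: r = r^2 * 20 mod 23 = 12^2 * 20 = 6*20 = 5
  -> A = 5
B = 20^17 mod 23  (bits of 17 = 10001)
  bit 0 = 1: r = r^2 * 20 mod 23 = 1^2 * 20 = 1*20 = 20
  bit 1 = 0: r = r^2 mod 23 = 20^2 = 9
  bit 2 = 0: r = r^2 mod 23 = 9^2 = 12
  bit 3 = 0: r = r^2 mod 23 = 12^2 = 6
  bit 4 = 1: r = r^2 * 20 mod 23 = 6^2 * 20 = 13*20 = 7
  -> B = 7
s = B^a = 7^9 mod 23  (bits of 9 = 1001)
  bit 0 = 1: r = r^2 * 7 mod 23 = 1^2 * 7 = 1*7 = 7
  bit 1 = 0: r = r^2 mod 23 = 7^2 = 3
  bit 2 = 0: r = r^2 mod 23 = 3^2 = 9
  bit 3 = 1: r = r^2 * 7 mod 23 = 9^2 * 7 = 12*7 = 15
  -> s = B^a = 15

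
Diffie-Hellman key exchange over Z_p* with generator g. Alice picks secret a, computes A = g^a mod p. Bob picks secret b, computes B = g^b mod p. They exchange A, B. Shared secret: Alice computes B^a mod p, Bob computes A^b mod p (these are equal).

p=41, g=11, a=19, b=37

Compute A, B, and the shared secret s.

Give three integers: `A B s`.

Answer: 26 13 22

Derivation:
A = 11^19 mod 41  (bits of 19 = 10011)
  bit 0 = 1: r = r^2 * 11 mod 41 = 1^2 * 11 = 1*11 = 11
  bit 1 = 0: r = r^2 mod 41 = 11^2 = 39
  bit 2 = 0: r = r^2 mod 41 = 39^2 = 4
  bit 3 = 1: r = r^2 * 11 mod 41 = 4^2 * 11 = 16*11 = 12
  bit 4 = 1: r = r^2 * 11 mod 41 = 12^2 * 11 = 21*11 = 26
  -> A = 26
B = 11^37 mod 41  (bits of 37 = 100101)
  bit 0 = 1: r = r^2 * 11 mod 41 = 1^2 * 11 = 1*11 = 11
  bit 1 = 0: r = r^2 mod 41 = 11^2 = 39
  bit 2 = 0: r = r^2 mod 41 = 39^2 = 4
  bit 3 = 1: r = r^2 * 11 mod 41 = 4^2 * 11 = 16*11 = 12
  bit 4 = 0: r = r^2 mod 41 = 12^2 = 21
  bit 5 = 1: r = r^2 * 11 mod 41 = 21^2 * 11 = 31*11 = 13
  -> B = 13
s = B^a = 13^19 mod 41  (bits of 19 = 10011)
  bit 0 = 1: r = r^2 * 13 mod 41 = 1^2 * 13 = 1*13 = 13
  bit 1 = 0: r = r^2 mod 41 = 13^2 = 5
  bit 2 = 0: r = r^2 mod 41 = 5^2 = 25
  bit 3 = 1: r = r^2 * 13 mod 41 = 25^2 * 13 = 10*13 = 7
  bit 4 = 1: r = r^2 * 13 mod 41 = 7^2 * 13 = 8*13 = 22
  -> s = B^a = 22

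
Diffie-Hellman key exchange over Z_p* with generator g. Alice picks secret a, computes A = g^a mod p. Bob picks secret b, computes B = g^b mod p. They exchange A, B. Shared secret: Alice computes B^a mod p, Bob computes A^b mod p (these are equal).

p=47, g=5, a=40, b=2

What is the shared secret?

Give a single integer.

Answer: 34

Derivation:
A = 5^40 mod 47  (bits of 40 = 101000)
  bit 0 = 1: r = r^2 * 5 mod 47 = 1^2 * 5 = 1*5 = 5
  bit 1 = 0: r = r^2 mod 47 = 5^2 = 25
  bit 2 = 1: r = r^2 * 5 mod 47 = 25^2 * 5 = 14*5 = 23
  bit 3 = 0: r = r^2 mod 47 = 23^2 = 12
  bit 4 = 0: r = r^2 mod 47 = 12^2 = 3
  bit 5 = 0: r = r^2 mod 47 = 3^2 = 9
  -> A = 9
B = 5^2 mod 47  (bits of 2 = 10)
  bit 0 = 1: r = r^2 * 5 mod 47 = 1^2 * 5 = 1*5 = 5
  bit 1 = 0: r = r^2 mod 47 = 5^2 = 25
  -> B = 25
s = B^a = 25^40 mod 47  (bits of 40 = 101000)
  bit 0 = 1: r = r^2 * 25 mod 47 = 1^2 * 25 = 1*25 = 25
  bit 1 = 0: r = r^2 mod 47 = 25^2 = 14
  bit 2 = 1: r = r^2 * 25 mod 47 = 14^2 * 25 = 8*25 = 12
  bit 3 = 0: r = r^2 mod 47 = 12^2 = 3
  bit 4 = 0: r = r^2 mod 47 = 3^2 = 9
  bit 5 = 0: r = r^2 mod 47 = 9^2 = 34
  -> s = B^a = 34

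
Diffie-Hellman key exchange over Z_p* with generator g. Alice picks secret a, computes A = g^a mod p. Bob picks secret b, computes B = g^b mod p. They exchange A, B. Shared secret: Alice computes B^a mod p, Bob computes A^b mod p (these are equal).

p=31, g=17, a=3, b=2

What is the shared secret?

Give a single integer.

Answer: 8

Derivation:
A = 17^3 mod 31  (bits of 3 = 11)
  bit 0 = 1: r = r^2 * 17 mod 31 = 1^2 * 17 = 1*17 = 17
  bit 1 = 1: r = r^2 * 17 mod 31 = 17^2 * 17 = 10*17 = 15
  -> A = 15
B = 17^2 mod 31  (bits of 2 = 10)
  bit 0 = 1: r = r^2 * 17 mod 31 = 1^2 * 17 = 1*17 = 17
  bit 1 = 0: r = r^2 mod 31 = 17^2 = 10
  -> B = 10
s = B^a = 10^3 mod 31  (bits of 3 = 11)
  bit 0 = 1: r = r^2 * 10 mod 31 = 1^2 * 10 = 1*10 = 10
  bit 1 = 1: r = r^2 * 10 mod 31 = 10^2 * 10 = 7*10 = 8
  -> s = B^a = 8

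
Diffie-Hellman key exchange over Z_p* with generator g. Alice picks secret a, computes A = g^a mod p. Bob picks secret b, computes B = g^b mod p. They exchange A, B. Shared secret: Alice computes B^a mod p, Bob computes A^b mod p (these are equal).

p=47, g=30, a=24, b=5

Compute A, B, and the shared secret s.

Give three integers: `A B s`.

Answer: 17 13 34

Derivation:
A = 30^24 mod 47  (bits of 24 = 11000)
  bit 0 = 1: r = r^2 * 30 mod 47 = 1^2 * 30 = 1*30 = 30
  bit 1 = 1: r = r^2 * 30 mod 47 = 30^2 * 30 = 7*30 = 22
  bit 2 = 0: r = r^2 mod 47 = 22^2 = 14
  bit 3 = 0: r = r^2 mod 47 = 14^2 = 8
  bit 4 = 0: r = r^2 mod 47 = 8^2 = 17
  -> A = 17
B = 30^5 mod 47  (bits of 5 = 101)
  bit 0 = 1: r = r^2 * 30 mod 47 = 1^2 * 30 = 1*30 = 30
  bit 1 = 0: r = r^2 mod 47 = 30^2 = 7
  bit 2 = 1: r = r^2 * 30 mod 47 = 7^2 * 30 = 2*30 = 13
  -> B = 13
s = B^a = 13^24 mod 47  (bits of 24 = 11000)
  bit 0 = 1: r = r^2 * 13 mod 47 = 1^2 * 13 = 1*13 = 13
  bit 1 = 1: r = r^2 * 13 mod 47 = 13^2 * 13 = 28*13 = 35
  bit 2 = 0: r = r^2 mod 47 = 35^2 = 3
  bit 3 = 0: r = r^2 mod 47 = 3^2 = 9
  bit 4 = 0: r = r^2 mod 47 = 9^2 = 34
  -> s = B^a = 34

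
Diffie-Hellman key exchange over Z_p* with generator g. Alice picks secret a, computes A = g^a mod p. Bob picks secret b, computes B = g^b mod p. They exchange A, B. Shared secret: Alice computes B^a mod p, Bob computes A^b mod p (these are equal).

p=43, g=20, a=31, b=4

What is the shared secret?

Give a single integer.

Answer: 10

Derivation:
A = 20^31 mod 43  (bits of 31 = 11111)
  bit 0 = 1: r = r^2 * 20 mod 43 = 1^2 * 20 = 1*20 = 20
  bit 1 = 1: r = r^2 * 20 mod 43 = 20^2 * 20 = 13*20 = 2
  bit 2 = 1: r = r^2 * 20 mod 43 = 2^2 * 20 = 4*20 = 37
  bit 3 = 1: r = r^2 * 20 mod 43 = 37^2 * 20 = 36*20 = 32
  bit 4 = 1: r = r^2 * 20 mod 43 = 32^2 * 20 = 35*20 = 12
  -> A = 12
B = 20^4 mod 43  (bits of 4 = 100)
  bit 0 = 1: r = r^2 * 20 mod 43 = 1^2 * 20 = 1*20 = 20
  bit 1 = 0: r = r^2 mod 43 = 20^2 = 13
  bit 2 = 0: r = r^2 mod 43 = 13^2 = 40
  -> B = 40
s = B^a = 40^31 mod 43  (bits of 31 = 11111)
  bit 0 = 1: r = r^2 * 40 mod 43 = 1^2 * 40 = 1*40 = 40
  bit 1 = 1: r = r^2 * 40 mod 43 = 40^2 * 40 = 9*40 = 16
  bit 2 = 1: r = r^2 * 40 mod 43 = 16^2 * 40 = 41*40 = 6
  bit 3 = 1: r = r^2 * 40 mod 43 = 6^2 * 40 = 36*40 = 21
  bit 4 = 1: r = r^2 * 40 mod 43 = 21^2 * 40 = 11*40 = 10
  -> s = B^a = 10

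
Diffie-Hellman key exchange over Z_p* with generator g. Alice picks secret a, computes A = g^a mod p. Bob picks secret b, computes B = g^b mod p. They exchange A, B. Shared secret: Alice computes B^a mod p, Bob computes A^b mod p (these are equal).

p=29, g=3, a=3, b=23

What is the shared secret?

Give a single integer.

A = 3^3 mod 29  (bits of 3 = 11)
  bit 0 = 1: r = r^2 * 3 mod 29 = 1^2 * 3 = 1*3 = 3
  bit 1 = 1: r = r^2 * 3 mod 29 = 3^2 * 3 = 9*3 = 27
  -> A = 27
B = 3^23 mod 29  (bits of 23 = 10111)
  bit 0 = 1: r = r^2 * 3 mod 29 = 1^2 * 3 = 1*3 = 3
  bit 1 = 0: r = r^2 mod 29 = 3^2 = 9
  bit 2 = 1: r = r^2 * 3 mod 29 = 9^2 * 3 = 23*3 = 11
  bit 3 = 1: r = r^2 * 3 mod 29 = 11^2 * 3 = 5*3 = 15
  bit 4 = 1: r = r^2 * 3 mod 29 = 15^2 * 3 = 22*3 = 8
  -> B = 8
s = B^a = 8^3 mod 29  (bits of 3 = 11)
  bit 0 = 1: r = r^2 * 8 mod 29 = 1^2 * 8 = 1*8 = 8
  bit 1 = 1: r = r^2 * 8 mod 29 = 8^2 * 8 = 6*8 = 19
  -> s = B^a = 19

Answer: 19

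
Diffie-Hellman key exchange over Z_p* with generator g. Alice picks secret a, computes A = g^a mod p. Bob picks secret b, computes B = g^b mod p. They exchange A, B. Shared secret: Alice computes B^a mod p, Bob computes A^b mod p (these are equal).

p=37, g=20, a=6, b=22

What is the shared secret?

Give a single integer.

Answer: 10

Derivation:
A = 20^6 mod 37  (bits of 6 = 110)
  bit 0 = 1: r = r^2 * 20 mod 37 = 1^2 * 20 = 1*20 = 20
  bit 1 = 1: r = r^2 * 20 mod 37 = 20^2 * 20 = 30*20 = 8
  bit 2 = 0: r = r^2 mod 37 = 8^2 = 27
  -> A = 27
B = 20^22 mod 37  (bits of 22 = 10110)
  bit 0 = 1: r = r^2 * 20 mod 37 = 1^2 * 20 = 1*20 = 20
  bit 1 = 0: r = r^2 mod 37 = 20^2 = 30
  bit 2 = 1: r = r^2 * 20 mod 37 = 30^2 * 20 = 12*20 = 18
  bit 3 = 1: r = r^2 * 20 mod 37 = 18^2 * 20 = 28*20 = 5
  bit 4 = 0: r = r^2 mod 37 = 5^2 = 25
  -> B = 25
s = B^a = 25^6 mod 37  (bits of 6 = 110)
  bit 0 = 1: r = r^2 * 25 mod 37 = 1^2 * 25 = 1*25 = 25
  bit 1 = 1: r = r^2 * 25 mod 37 = 25^2 * 25 = 33*25 = 11
  bit 2 = 0: r = r^2 mod 37 = 11^2 = 10
  -> s = B^a = 10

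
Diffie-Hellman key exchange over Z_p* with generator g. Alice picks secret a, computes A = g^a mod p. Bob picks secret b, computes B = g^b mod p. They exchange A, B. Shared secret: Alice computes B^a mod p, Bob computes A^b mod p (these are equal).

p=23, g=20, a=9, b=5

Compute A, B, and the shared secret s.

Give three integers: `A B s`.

A = 20^9 mod 23  (bits of 9 = 1001)
  bit 0 = 1: r = r^2 * 20 mod 23 = 1^2 * 20 = 1*20 = 20
  bit 1 = 0: r = r^2 mod 23 = 20^2 = 9
  bit 2 = 0: r = r^2 mod 23 = 9^2 = 12
  bit 3 = 1: r = r^2 * 20 mod 23 = 12^2 * 20 = 6*20 = 5
  -> A = 5
B = 20^5 mod 23  (bits of 5 = 101)
  bit 0 = 1: r = r^2 * 20 mod 23 = 1^2 * 20 = 1*20 = 20
  bit 1 = 0: r = r^2 mod 23 = 20^2 = 9
  bit 2 = 1: r = r^2 * 20 mod 23 = 9^2 * 20 = 12*20 = 10
  -> B = 10
s = B^a = 10^9 mod 23  (bits of 9 = 1001)
  bit 0 = 1: r = r^2 * 10 mod 23 = 1^2 * 10 = 1*10 = 10
  bit 1 = 0: r = r^2 mod 23 = 10^2 = 8
  bit 2 = 0: r = r^2 mod 23 = 8^2 = 18
  bit 3 = 1: r = r^2 * 10 mod 23 = 18^2 * 10 = 2*10 = 20
  -> s = B^a = 20

Answer: 5 10 20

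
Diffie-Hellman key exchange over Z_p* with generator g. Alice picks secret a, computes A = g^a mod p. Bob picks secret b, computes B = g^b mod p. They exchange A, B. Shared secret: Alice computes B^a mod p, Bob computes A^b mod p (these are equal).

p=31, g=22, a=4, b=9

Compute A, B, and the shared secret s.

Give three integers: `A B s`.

A = 22^4 mod 31  (bits of 4 = 100)
  bit 0 = 1: r = r^2 * 22 mod 31 = 1^2 * 22 = 1*22 = 22
  bit 1 = 0: r = r^2 mod 31 = 22^2 = 19
  bit 2 = 0: r = r^2 mod 31 = 19^2 = 20
  -> A = 20
B = 22^9 mod 31  (bits of 9 = 1001)
  bit 0 = 1: r = r^2 * 22 mod 31 = 1^2 * 22 = 1*22 = 22
  bit 1 = 0: r = r^2 mod 31 = 22^2 = 19
  bit 2 = 0: r = r^2 mod 31 = 19^2 = 20
  bit 3 = 1: r = r^2 * 22 mod 31 = 20^2 * 22 = 28*22 = 27
  -> B = 27
s = B^a = 27^4 mod 31  (bits of 4 = 100)
  bit 0 = 1: r = r^2 * 27 mod 31 = 1^2 * 27 = 1*27 = 27
  bit 1 = 0: r = r^2 mod 31 = 27^2 = 16
  bit 2 = 0: r = r^2 mod 31 = 16^2 = 8
  -> s = B^a = 8

Answer: 20 27 8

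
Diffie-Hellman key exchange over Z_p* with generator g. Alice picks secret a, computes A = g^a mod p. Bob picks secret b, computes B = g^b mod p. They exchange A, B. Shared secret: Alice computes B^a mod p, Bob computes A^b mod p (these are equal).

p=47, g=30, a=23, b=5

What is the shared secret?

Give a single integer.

Answer: 46

Derivation:
A = 30^23 mod 47  (bits of 23 = 10111)
  bit 0 = 1: r = r^2 * 30 mod 47 = 1^2 * 30 = 1*30 = 30
  bit 1 = 0: r = r^2 mod 47 = 30^2 = 7
  bit 2 = 1: r = r^2 * 30 mod 47 = 7^2 * 30 = 2*30 = 13
  bit 3 = 1: r = r^2 * 30 mod 47 = 13^2 * 30 = 28*30 = 41
  bit 4 = 1: r = r^2 * 30 mod 47 = 41^2 * 30 = 36*30 = 46
  -> A = 46
B = 30^5 mod 47  (bits of 5 = 101)
  bit 0 = 1: r = r^2 * 30 mod 47 = 1^2 * 30 = 1*30 = 30
  bit 1 = 0: r = r^2 mod 47 = 30^2 = 7
  bit 2 = 1: r = r^2 * 30 mod 47 = 7^2 * 30 = 2*30 = 13
  -> B = 13
s = B^a = 13^23 mod 47  (bits of 23 = 10111)
  bit 0 = 1: r = r^2 * 13 mod 47 = 1^2 * 13 = 1*13 = 13
  bit 1 = 0: r = r^2 mod 47 = 13^2 = 28
  bit 2 = 1: r = r^2 * 13 mod 47 = 28^2 * 13 = 32*13 = 40
  bit 3 = 1: r = r^2 * 13 mod 47 = 40^2 * 13 = 2*13 = 26
  bit 4 = 1: r = r^2 * 13 mod 47 = 26^2 * 13 = 18*13 = 46
  -> s = B^a = 46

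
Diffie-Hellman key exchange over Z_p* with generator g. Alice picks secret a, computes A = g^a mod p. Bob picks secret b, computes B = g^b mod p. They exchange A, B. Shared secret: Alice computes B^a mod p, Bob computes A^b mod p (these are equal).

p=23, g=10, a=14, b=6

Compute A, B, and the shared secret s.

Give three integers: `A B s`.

A = 10^14 mod 23  (bits of 14 = 1110)
  bit 0 = 1: r = r^2 * 10 mod 23 = 1^2 * 10 = 1*10 = 10
  bit 1 = 1: r = r^2 * 10 mod 23 = 10^2 * 10 = 8*10 = 11
  bit 2 = 1: r = r^2 * 10 mod 23 = 11^2 * 10 = 6*10 = 14
  bit 3 = 0: r = r^2 mod 23 = 14^2 = 12
  -> A = 12
B = 10^6 mod 23  (bits of 6 = 110)
  bit 0 = 1: r = r^2 * 10 mod 23 = 1^2 * 10 = 1*10 = 10
  bit 1 = 1: r = r^2 * 10 mod 23 = 10^2 * 10 = 8*10 = 11
  bit 2 = 0: r = r^2 mod 23 = 11^2 = 6
  -> B = 6
s = B^a = 6^14 mod 23  (bits of 14 = 1110)
  bit 0 = 1: r = r^2 * 6 mod 23 = 1^2 * 6 = 1*6 = 6
  bit 1 = 1: r = r^2 * 6 mod 23 = 6^2 * 6 = 13*6 = 9
  bit 2 = 1: r = r^2 * 6 mod 23 = 9^2 * 6 = 12*6 = 3
  bit 3 = 0: r = r^2 mod 23 = 3^2 = 9
  -> s = B^a = 9

Answer: 12 6 9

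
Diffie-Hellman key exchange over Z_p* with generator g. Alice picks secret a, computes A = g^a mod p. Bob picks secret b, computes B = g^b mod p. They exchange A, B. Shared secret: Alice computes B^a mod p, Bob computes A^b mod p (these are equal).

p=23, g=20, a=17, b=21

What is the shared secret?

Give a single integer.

A = 20^17 mod 23  (bits of 17 = 10001)
  bit 0 = 1: r = r^2 * 20 mod 23 = 1^2 * 20 = 1*20 = 20
  bit 1 = 0: r = r^2 mod 23 = 20^2 = 9
  bit 2 = 0: r = r^2 mod 23 = 9^2 = 12
  bit 3 = 0: r = r^2 mod 23 = 12^2 = 6
  bit 4 = 1: r = r^2 * 20 mod 23 = 6^2 * 20 = 13*20 = 7
  -> A = 7
B = 20^21 mod 23  (bits of 21 = 10101)
  bit 0 = 1: r = r^2 * 20 mod 23 = 1^2 * 20 = 1*20 = 20
  bit 1 = 0: r = r^2 mod 23 = 20^2 = 9
  bit 2 = 1: r = r^2 * 20 mod 23 = 9^2 * 20 = 12*20 = 10
  bit 3 = 0: r = r^2 mod 23 = 10^2 = 8
  bit 4 = 1: r = r^2 * 20 mod 23 = 8^2 * 20 = 18*20 = 15
  -> B = 15
s = B^a = 15^17 mod 23  (bits of 17 = 10001)
  bit 0 = 1: r = r^2 * 15 mod 23 = 1^2 * 15 = 1*15 = 15
  bit 1 = 0: r = r^2 mod 23 = 15^2 = 18
  bit 2 = 0: r = r^2 mod 23 = 18^2 = 2
  bit 3 = 0: r = r^2 mod 23 = 2^2 = 4
  bit 4 = 1: r = r^2 * 15 mod 23 = 4^2 * 15 = 16*15 = 10
  -> s = B^a = 10

Answer: 10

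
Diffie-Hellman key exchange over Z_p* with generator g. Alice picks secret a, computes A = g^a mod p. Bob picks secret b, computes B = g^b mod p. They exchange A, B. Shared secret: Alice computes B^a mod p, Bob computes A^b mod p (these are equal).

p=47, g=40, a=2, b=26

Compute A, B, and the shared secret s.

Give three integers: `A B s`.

A = 40^2 mod 47  (bits of 2 = 10)
  bit 0 = 1: r = r^2 * 40 mod 47 = 1^2 * 40 = 1*40 = 40
  bit 1 = 0: r = r^2 mod 47 = 40^2 = 2
  -> A = 2
B = 40^26 mod 47  (bits of 26 = 11010)
  bit 0 = 1: r = r^2 * 40 mod 47 = 1^2 * 40 = 1*40 = 40
  bit 1 = 1: r = r^2 * 40 mod 47 = 40^2 * 40 = 2*40 = 33
  bit 2 = 0: r = r^2 mod 47 = 33^2 = 8
  bit 3 = 1: r = r^2 * 40 mod 47 = 8^2 * 40 = 17*40 = 22
  bit 4 = 0: r = r^2 mod 47 = 22^2 = 14
  -> B = 14
s = B^a = 14^2 mod 47  (bits of 2 = 10)
  bit 0 = 1: r = r^2 * 14 mod 47 = 1^2 * 14 = 1*14 = 14
  bit 1 = 0: r = r^2 mod 47 = 14^2 = 8
  -> s = B^a = 8

Answer: 2 14 8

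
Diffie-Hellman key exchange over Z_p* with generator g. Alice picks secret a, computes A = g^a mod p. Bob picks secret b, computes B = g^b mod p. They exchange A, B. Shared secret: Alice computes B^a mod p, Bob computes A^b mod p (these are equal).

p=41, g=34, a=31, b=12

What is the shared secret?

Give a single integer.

A = 34^31 mod 41  (bits of 31 = 11111)
  bit 0 = 1: r = r^2 * 34 mod 41 = 1^2 * 34 = 1*34 = 34
  bit 1 = 1: r = r^2 * 34 mod 41 = 34^2 * 34 = 8*34 = 26
  bit 2 = 1: r = r^2 * 34 mod 41 = 26^2 * 34 = 20*34 = 24
  bit 3 = 1: r = r^2 * 34 mod 41 = 24^2 * 34 = 2*34 = 27
  bit 4 = 1: r = r^2 * 34 mod 41 = 27^2 * 34 = 32*34 = 22
  -> A = 22
B = 34^12 mod 41  (bits of 12 = 1100)
  bit 0 = 1: r = r^2 * 34 mod 41 = 1^2 * 34 = 1*34 = 34
  bit 1 = 1: r = r^2 * 34 mod 41 = 34^2 * 34 = 8*34 = 26
  bit 2 = 0: r = r^2 mod 41 = 26^2 = 20
  bit 3 = 0: r = r^2 mod 41 = 20^2 = 31
  -> B = 31
s = B^a = 31^31 mod 41  (bits of 31 = 11111)
  bit 0 = 1: r = r^2 * 31 mod 41 = 1^2 * 31 = 1*31 = 31
  bit 1 = 1: r = r^2 * 31 mod 41 = 31^2 * 31 = 18*31 = 25
  bit 2 = 1: r = r^2 * 31 mod 41 = 25^2 * 31 = 10*31 = 23
  bit 3 = 1: r = r^2 * 31 mod 41 = 23^2 * 31 = 37*31 = 40
  bit 4 = 1: r = r^2 * 31 mod 41 = 40^2 * 31 = 1*31 = 31
  -> s = B^a = 31

Answer: 31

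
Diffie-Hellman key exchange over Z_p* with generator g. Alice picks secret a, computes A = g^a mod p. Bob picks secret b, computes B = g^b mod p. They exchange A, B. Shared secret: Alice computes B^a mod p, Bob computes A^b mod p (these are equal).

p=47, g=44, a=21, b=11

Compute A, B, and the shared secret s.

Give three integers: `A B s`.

Answer: 26 43 44

Derivation:
A = 44^21 mod 47  (bits of 21 = 10101)
  bit 0 = 1: r = r^2 * 44 mod 47 = 1^2 * 44 = 1*44 = 44
  bit 1 = 0: r = r^2 mod 47 = 44^2 = 9
  bit 2 = 1: r = r^2 * 44 mod 47 = 9^2 * 44 = 34*44 = 39
  bit 3 = 0: r = r^2 mod 47 = 39^2 = 17
  bit 4 = 1: r = r^2 * 44 mod 47 = 17^2 * 44 = 7*44 = 26
  -> A = 26
B = 44^11 mod 47  (bits of 11 = 1011)
  bit 0 = 1: r = r^2 * 44 mod 47 = 1^2 * 44 = 1*44 = 44
  bit 1 = 0: r = r^2 mod 47 = 44^2 = 9
  bit 2 = 1: r = r^2 * 44 mod 47 = 9^2 * 44 = 34*44 = 39
  bit 3 = 1: r = r^2 * 44 mod 47 = 39^2 * 44 = 17*44 = 43
  -> B = 43
s = B^a = 43^21 mod 47  (bits of 21 = 10101)
  bit 0 = 1: r = r^2 * 43 mod 47 = 1^2 * 43 = 1*43 = 43
  bit 1 = 0: r = r^2 mod 47 = 43^2 = 16
  bit 2 = 1: r = r^2 * 43 mod 47 = 16^2 * 43 = 21*43 = 10
  bit 3 = 0: r = r^2 mod 47 = 10^2 = 6
  bit 4 = 1: r = r^2 * 43 mod 47 = 6^2 * 43 = 36*43 = 44
  -> s = B^a = 44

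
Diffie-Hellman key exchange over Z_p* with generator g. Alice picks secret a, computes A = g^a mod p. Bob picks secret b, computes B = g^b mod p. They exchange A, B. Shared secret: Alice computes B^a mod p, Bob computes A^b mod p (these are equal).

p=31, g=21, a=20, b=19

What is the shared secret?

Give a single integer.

A = 21^20 mod 31  (bits of 20 = 10100)
  bit 0 = 1: r = r^2 * 21 mod 31 = 1^2 * 21 = 1*21 = 21
  bit 1 = 0: r = r^2 mod 31 = 21^2 = 7
  bit 2 = 1: r = r^2 * 21 mod 31 = 7^2 * 21 = 18*21 = 6
  bit 3 = 0: r = r^2 mod 31 = 6^2 = 5
  bit 4 = 0: r = r^2 mod 31 = 5^2 = 25
  -> A = 25
B = 21^19 mod 31  (bits of 19 = 10011)
  bit 0 = 1: r = r^2 * 21 mod 31 = 1^2 * 21 = 1*21 = 21
  bit 1 = 0: r = r^2 mod 31 = 21^2 = 7
  bit 2 = 0: r = r^2 mod 31 = 7^2 = 18
  bit 3 = 1: r = r^2 * 21 mod 31 = 18^2 * 21 = 14*21 = 15
  bit 4 = 1: r = r^2 * 21 mod 31 = 15^2 * 21 = 8*21 = 13
  -> B = 13
s = B^a = 13^20 mod 31  (bits of 20 = 10100)
  bit 0 = 1: r = r^2 * 13 mod 31 = 1^2 * 13 = 1*13 = 13
  bit 1 = 0: r = r^2 mod 31 = 13^2 = 14
  bit 2 = 1: r = r^2 * 13 mod 31 = 14^2 * 13 = 10*13 = 6
  bit 3 = 0: r = r^2 mod 31 = 6^2 = 5
  bit 4 = 0: r = r^2 mod 31 = 5^2 = 25
  -> s = B^a = 25

Answer: 25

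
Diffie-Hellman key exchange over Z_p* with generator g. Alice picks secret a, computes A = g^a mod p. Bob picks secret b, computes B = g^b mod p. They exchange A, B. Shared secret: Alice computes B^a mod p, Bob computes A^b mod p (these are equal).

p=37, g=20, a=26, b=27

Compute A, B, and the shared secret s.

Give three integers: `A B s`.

Answer: 4 6 36

Derivation:
A = 20^26 mod 37  (bits of 26 = 11010)
  bit 0 = 1: r = r^2 * 20 mod 37 = 1^2 * 20 = 1*20 = 20
  bit 1 = 1: r = r^2 * 20 mod 37 = 20^2 * 20 = 30*20 = 8
  bit 2 = 0: r = r^2 mod 37 = 8^2 = 27
  bit 3 = 1: r = r^2 * 20 mod 37 = 27^2 * 20 = 26*20 = 2
  bit 4 = 0: r = r^2 mod 37 = 2^2 = 4
  -> A = 4
B = 20^27 mod 37  (bits of 27 = 11011)
  bit 0 = 1: r = r^2 * 20 mod 37 = 1^2 * 20 = 1*20 = 20
  bit 1 = 1: r = r^2 * 20 mod 37 = 20^2 * 20 = 30*20 = 8
  bit 2 = 0: r = r^2 mod 37 = 8^2 = 27
  bit 3 = 1: r = r^2 * 20 mod 37 = 27^2 * 20 = 26*20 = 2
  bit 4 = 1: r = r^2 * 20 mod 37 = 2^2 * 20 = 4*20 = 6
  -> B = 6
s = B^a = 6^26 mod 37  (bits of 26 = 11010)
  bit 0 = 1: r = r^2 * 6 mod 37 = 1^2 * 6 = 1*6 = 6
  bit 1 = 1: r = r^2 * 6 mod 37 = 6^2 * 6 = 36*6 = 31
  bit 2 = 0: r = r^2 mod 37 = 31^2 = 36
  bit 3 = 1: r = r^2 * 6 mod 37 = 36^2 * 6 = 1*6 = 6
  bit 4 = 0: r = r^2 mod 37 = 6^2 = 36
  -> s = B^a = 36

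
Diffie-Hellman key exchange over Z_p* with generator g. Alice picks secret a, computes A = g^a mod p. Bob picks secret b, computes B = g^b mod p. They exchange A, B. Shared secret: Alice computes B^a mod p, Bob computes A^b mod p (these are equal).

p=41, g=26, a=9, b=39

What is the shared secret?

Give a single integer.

Answer: 29

Derivation:
A = 26^9 mod 41  (bits of 9 = 1001)
  bit 0 = 1: r = r^2 * 26 mod 41 = 1^2 * 26 = 1*26 = 26
  bit 1 = 0: r = r^2 mod 41 = 26^2 = 20
  bit 2 = 0: r = r^2 mod 41 = 20^2 = 31
  bit 3 = 1: r = r^2 * 26 mod 41 = 31^2 * 26 = 18*26 = 17
  -> A = 17
B = 26^39 mod 41  (bits of 39 = 100111)
  bit 0 = 1: r = r^2 * 26 mod 41 = 1^2 * 26 = 1*26 = 26
  bit 1 = 0: r = r^2 mod 41 = 26^2 = 20
  bit 2 = 0: r = r^2 mod 41 = 20^2 = 31
  bit 3 = 1: r = r^2 * 26 mod 41 = 31^2 * 26 = 18*26 = 17
  bit 4 = 1: r = r^2 * 26 mod 41 = 17^2 * 26 = 2*26 = 11
  bit 5 = 1: r = r^2 * 26 mod 41 = 11^2 * 26 = 39*26 = 30
  -> B = 30
s = B^a = 30^9 mod 41  (bits of 9 = 1001)
  bit 0 = 1: r = r^2 * 30 mod 41 = 1^2 * 30 = 1*30 = 30
  bit 1 = 0: r = r^2 mod 41 = 30^2 = 39
  bit 2 = 0: r = r^2 mod 41 = 39^2 = 4
  bit 3 = 1: r = r^2 * 30 mod 41 = 4^2 * 30 = 16*30 = 29
  -> s = B^a = 29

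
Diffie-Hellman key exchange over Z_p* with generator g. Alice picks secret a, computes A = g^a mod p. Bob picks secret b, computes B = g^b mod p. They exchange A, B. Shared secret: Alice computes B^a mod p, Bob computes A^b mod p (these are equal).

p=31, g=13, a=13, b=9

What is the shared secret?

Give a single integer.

Answer: 23

Derivation:
A = 13^13 mod 31  (bits of 13 = 1101)
  bit 0 = 1: r = r^2 * 13 mod 31 = 1^2 * 13 = 1*13 = 13
  bit 1 = 1: r = r^2 * 13 mod 31 = 13^2 * 13 = 14*13 = 27
  bit 2 = 0: r = r^2 mod 31 = 27^2 = 16
  bit 3 = 1: r = r^2 * 13 mod 31 = 16^2 * 13 = 8*13 = 11
  -> A = 11
B = 13^9 mod 31  (bits of 9 = 1001)
  bit 0 = 1: r = r^2 * 13 mod 31 = 1^2 * 13 = 1*13 = 13
  bit 1 = 0: r = r^2 mod 31 = 13^2 = 14
  bit 2 = 0: r = r^2 mod 31 = 14^2 = 10
  bit 3 = 1: r = r^2 * 13 mod 31 = 10^2 * 13 = 7*13 = 29
  -> B = 29
s = B^a = 29^13 mod 31  (bits of 13 = 1101)
  bit 0 = 1: r = r^2 * 29 mod 31 = 1^2 * 29 = 1*29 = 29
  bit 1 = 1: r = r^2 * 29 mod 31 = 29^2 * 29 = 4*29 = 23
  bit 2 = 0: r = r^2 mod 31 = 23^2 = 2
  bit 3 = 1: r = r^2 * 29 mod 31 = 2^2 * 29 = 4*29 = 23
  -> s = B^a = 23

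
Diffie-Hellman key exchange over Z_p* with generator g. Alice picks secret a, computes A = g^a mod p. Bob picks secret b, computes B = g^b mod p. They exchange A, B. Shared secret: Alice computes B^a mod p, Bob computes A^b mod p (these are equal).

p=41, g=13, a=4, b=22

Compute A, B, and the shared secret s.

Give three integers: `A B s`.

A = 13^4 mod 41  (bits of 4 = 100)
  bit 0 = 1: r = r^2 * 13 mod 41 = 1^2 * 13 = 1*13 = 13
  bit 1 = 0: r = r^2 mod 41 = 13^2 = 5
  bit 2 = 0: r = r^2 mod 41 = 5^2 = 25
  -> A = 25
B = 13^22 mod 41  (bits of 22 = 10110)
  bit 0 = 1: r = r^2 * 13 mod 41 = 1^2 * 13 = 1*13 = 13
  bit 1 = 0: r = r^2 mod 41 = 13^2 = 5
  bit 2 = 1: r = r^2 * 13 mod 41 = 5^2 * 13 = 25*13 = 38
  bit 3 = 1: r = r^2 * 13 mod 41 = 38^2 * 13 = 9*13 = 35
  bit 4 = 0: r = r^2 mod 41 = 35^2 = 36
  -> B = 36
s = B^a = 36^4 mod 41  (bits of 4 = 100)
  bit 0 = 1: r = r^2 * 36 mod 41 = 1^2 * 36 = 1*36 = 36
  bit 1 = 0: r = r^2 mod 41 = 36^2 = 25
  bit 2 = 0: r = r^2 mod 41 = 25^2 = 10
  -> s = B^a = 10

Answer: 25 36 10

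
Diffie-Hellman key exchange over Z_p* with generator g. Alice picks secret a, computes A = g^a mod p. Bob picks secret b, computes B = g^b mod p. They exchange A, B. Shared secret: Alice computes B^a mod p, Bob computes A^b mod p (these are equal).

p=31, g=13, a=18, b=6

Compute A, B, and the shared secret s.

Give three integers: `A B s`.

Answer: 4 16 4

Derivation:
A = 13^18 mod 31  (bits of 18 = 10010)
  bit 0 = 1: r = r^2 * 13 mod 31 = 1^2 * 13 = 1*13 = 13
  bit 1 = 0: r = r^2 mod 31 = 13^2 = 14
  bit 2 = 0: r = r^2 mod 31 = 14^2 = 10
  bit 3 = 1: r = r^2 * 13 mod 31 = 10^2 * 13 = 7*13 = 29
  bit 4 = 0: r = r^2 mod 31 = 29^2 = 4
  -> A = 4
B = 13^6 mod 31  (bits of 6 = 110)
  bit 0 = 1: r = r^2 * 13 mod 31 = 1^2 * 13 = 1*13 = 13
  bit 1 = 1: r = r^2 * 13 mod 31 = 13^2 * 13 = 14*13 = 27
  bit 2 = 0: r = r^2 mod 31 = 27^2 = 16
  -> B = 16
s = B^a = 16^18 mod 31  (bits of 18 = 10010)
  bit 0 = 1: r = r^2 * 16 mod 31 = 1^2 * 16 = 1*16 = 16
  bit 1 = 0: r = r^2 mod 31 = 16^2 = 8
  bit 2 = 0: r = r^2 mod 31 = 8^2 = 2
  bit 3 = 1: r = r^2 * 16 mod 31 = 2^2 * 16 = 4*16 = 2
  bit 4 = 0: r = r^2 mod 31 = 2^2 = 4
  -> s = B^a = 4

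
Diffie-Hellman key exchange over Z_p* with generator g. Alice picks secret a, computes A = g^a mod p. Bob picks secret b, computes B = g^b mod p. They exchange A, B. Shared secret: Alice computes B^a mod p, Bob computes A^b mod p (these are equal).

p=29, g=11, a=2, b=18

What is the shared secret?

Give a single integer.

A = 11^2 mod 29  (bits of 2 = 10)
  bit 0 = 1: r = r^2 * 11 mod 29 = 1^2 * 11 = 1*11 = 11
  bit 1 = 0: r = r^2 mod 29 = 11^2 = 5
  -> A = 5
B = 11^18 mod 29  (bits of 18 = 10010)
  bit 0 = 1: r = r^2 * 11 mod 29 = 1^2 * 11 = 1*11 = 11
  bit 1 = 0: r = r^2 mod 29 = 11^2 = 5
  bit 2 = 0: r = r^2 mod 29 = 5^2 = 25
  bit 3 = 1: r = r^2 * 11 mod 29 = 25^2 * 11 = 16*11 = 2
  bit 4 = 0: r = r^2 mod 29 = 2^2 = 4
  -> B = 4
s = B^a = 4^2 mod 29  (bits of 2 = 10)
  bit 0 = 1: r = r^2 * 4 mod 29 = 1^2 * 4 = 1*4 = 4
  bit 1 = 0: r = r^2 mod 29 = 4^2 = 16
  -> s = B^a = 16

Answer: 16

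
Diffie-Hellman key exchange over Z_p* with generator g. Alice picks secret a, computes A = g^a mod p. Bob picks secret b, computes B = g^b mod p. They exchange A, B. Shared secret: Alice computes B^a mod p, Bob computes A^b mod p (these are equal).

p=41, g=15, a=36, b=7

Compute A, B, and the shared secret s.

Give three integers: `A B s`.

A = 15^36 mod 41  (bits of 36 = 100100)
  bit 0 = 1: r = r^2 * 15 mod 41 = 1^2 * 15 = 1*15 = 15
  bit 1 = 0: r = r^2 mod 41 = 15^2 = 20
  bit 2 = 0: r = r^2 mod 41 = 20^2 = 31
  bit 3 = 1: r = r^2 * 15 mod 41 = 31^2 * 15 = 18*15 = 24
  bit 4 = 0: r = r^2 mod 41 = 24^2 = 2
  bit 5 = 0: r = r^2 mod 41 = 2^2 = 4
  -> A = 4
B = 15^7 mod 41  (bits of 7 = 111)
  bit 0 = 1: r = r^2 * 15 mod 41 = 1^2 * 15 = 1*15 = 15
  bit 1 = 1: r = r^2 * 15 mod 41 = 15^2 * 15 = 20*15 = 13
  bit 2 = 1: r = r^2 * 15 mod 41 = 13^2 * 15 = 5*15 = 34
  -> B = 34
s = B^a = 34^36 mod 41  (bits of 36 = 100100)
  bit 0 = 1: r = r^2 * 34 mod 41 = 1^2 * 34 = 1*34 = 34
  bit 1 = 0: r = r^2 mod 41 = 34^2 = 8
  bit 2 = 0: r = r^2 mod 41 = 8^2 = 23
  bit 3 = 1: r = r^2 * 34 mod 41 = 23^2 * 34 = 37*34 = 28
  bit 4 = 0: r = r^2 mod 41 = 28^2 = 5
  bit 5 = 0: r = r^2 mod 41 = 5^2 = 25
  -> s = B^a = 25

Answer: 4 34 25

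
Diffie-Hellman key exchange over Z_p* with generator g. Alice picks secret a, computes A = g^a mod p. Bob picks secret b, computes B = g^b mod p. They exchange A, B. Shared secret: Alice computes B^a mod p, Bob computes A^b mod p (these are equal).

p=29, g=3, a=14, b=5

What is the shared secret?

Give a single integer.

A = 3^14 mod 29  (bits of 14 = 1110)
  bit 0 = 1: r = r^2 * 3 mod 29 = 1^2 * 3 = 1*3 = 3
  bit 1 = 1: r = r^2 * 3 mod 29 = 3^2 * 3 = 9*3 = 27
  bit 2 = 1: r = r^2 * 3 mod 29 = 27^2 * 3 = 4*3 = 12
  bit 3 = 0: r = r^2 mod 29 = 12^2 = 28
  -> A = 28
B = 3^5 mod 29  (bits of 5 = 101)
  bit 0 = 1: r = r^2 * 3 mod 29 = 1^2 * 3 = 1*3 = 3
  bit 1 = 0: r = r^2 mod 29 = 3^2 = 9
  bit 2 = 1: r = r^2 * 3 mod 29 = 9^2 * 3 = 23*3 = 11
  -> B = 11
s = B^a = 11^14 mod 29  (bits of 14 = 1110)
  bit 0 = 1: r = r^2 * 11 mod 29 = 1^2 * 11 = 1*11 = 11
  bit 1 = 1: r = r^2 * 11 mod 29 = 11^2 * 11 = 5*11 = 26
  bit 2 = 1: r = r^2 * 11 mod 29 = 26^2 * 11 = 9*11 = 12
  bit 3 = 0: r = r^2 mod 29 = 12^2 = 28
  -> s = B^a = 28

Answer: 28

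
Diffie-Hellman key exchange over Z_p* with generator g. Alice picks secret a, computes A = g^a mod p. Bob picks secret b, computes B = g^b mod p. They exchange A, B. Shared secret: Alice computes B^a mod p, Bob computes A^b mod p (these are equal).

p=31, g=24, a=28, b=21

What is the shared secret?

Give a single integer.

Answer: 2

Derivation:
A = 24^28 mod 31  (bits of 28 = 11100)
  bit 0 = 1: r = r^2 * 24 mod 31 = 1^2 * 24 = 1*24 = 24
  bit 1 = 1: r = r^2 * 24 mod 31 = 24^2 * 24 = 18*24 = 29
  bit 2 = 1: r = r^2 * 24 mod 31 = 29^2 * 24 = 4*24 = 3
  bit 3 = 0: r = r^2 mod 31 = 3^2 = 9
  bit 4 = 0: r = r^2 mod 31 = 9^2 = 19
  -> A = 19
B = 24^21 mod 31  (bits of 21 = 10101)
  bit 0 = 1: r = r^2 * 24 mod 31 = 1^2 * 24 = 1*24 = 24
  bit 1 = 0: r = r^2 mod 31 = 24^2 = 18
  bit 2 = 1: r = r^2 * 24 mod 31 = 18^2 * 24 = 14*24 = 26
  bit 3 = 0: r = r^2 mod 31 = 26^2 = 25
  bit 4 = 1: r = r^2 * 24 mod 31 = 25^2 * 24 = 5*24 = 27
  -> B = 27
s = B^a = 27^28 mod 31  (bits of 28 = 11100)
  bit 0 = 1: r = r^2 * 27 mod 31 = 1^2 * 27 = 1*27 = 27
  bit 1 = 1: r = r^2 * 27 mod 31 = 27^2 * 27 = 16*27 = 29
  bit 2 = 1: r = r^2 * 27 mod 31 = 29^2 * 27 = 4*27 = 15
  bit 3 = 0: r = r^2 mod 31 = 15^2 = 8
  bit 4 = 0: r = r^2 mod 31 = 8^2 = 2
  -> s = B^a = 2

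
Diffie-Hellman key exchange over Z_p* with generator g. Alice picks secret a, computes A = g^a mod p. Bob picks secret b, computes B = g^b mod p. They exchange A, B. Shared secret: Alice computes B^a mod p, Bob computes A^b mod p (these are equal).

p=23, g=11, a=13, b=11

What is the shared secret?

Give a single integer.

A = 11^13 mod 23  (bits of 13 = 1101)
  bit 0 = 1: r = r^2 * 11 mod 23 = 1^2 * 11 = 1*11 = 11
  bit 1 = 1: r = r^2 * 11 mod 23 = 11^2 * 11 = 6*11 = 20
  bit 2 = 0: r = r^2 mod 23 = 20^2 = 9
  bit 3 = 1: r = r^2 * 11 mod 23 = 9^2 * 11 = 12*11 = 17
  -> A = 17
B = 11^11 mod 23  (bits of 11 = 1011)
  bit 0 = 1: r = r^2 * 11 mod 23 = 1^2 * 11 = 1*11 = 11
  bit 1 = 0: r = r^2 mod 23 = 11^2 = 6
  bit 2 = 1: r = r^2 * 11 mod 23 = 6^2 * 11 = 13*11 = 5
  bit 3 = 1: r = r^2 * 11 mod 23 = 5^2 * 11 = 2*11 = 22
  -> B = 22
s = B^a = 22^13 mod 23  (bits of 13 = 1101)
  bit 0 = 1: r = r^2 * 22 mod 23 = 1^2 * 22 = 1*22 = 22
  bit 1 = 1: r = r^2 * 22 mod 23 = 22^2 * 22 = 1*22 = 22
  bit 2 = 0: r = r^2 mod 23 = 22^2 = 1
  bit 3 = 1: r = r^2 * 22 mod 23 = 1^2 * 22 = 1*22 = 22
  -> s = B^a = 22

Answer: 22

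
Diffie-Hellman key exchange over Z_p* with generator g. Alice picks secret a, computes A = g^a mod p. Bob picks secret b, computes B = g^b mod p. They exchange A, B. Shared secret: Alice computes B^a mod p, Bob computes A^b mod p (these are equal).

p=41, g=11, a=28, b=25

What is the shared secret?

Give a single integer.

A = 11^28 mod 41  (bits of 28 = 11100)
  bit 0 = 1: r = r^2 * 11 mod 41 = 1^2 * 11 = 1*11 = 11
  bit 1 = 1: r = r^2 * 11 mod 41 = 11^2 * 11 = 39*11 = 19
  bit 2 = 1: r = r^2 * 11 mod 41 = 19^2 * 11 = 33*11 = 35
  bit 3 = 0: r = r^2 mod 41 = 35^2 = 36
  bit 4 = 0: r = r^2 mod 41 = 36^2 = 25
  -> A = 25
B = 11^25 mod 41  (bits of 25 = 11001)
  bit 0 = 1: r = r^2 * 11 mod 41 = 1^2 * 11 = 1*11 = 11
  bit 1 = 1: r = r^2 * 11 mod 41 = 11^2 * 11 = 39*11 = 19
  bit 2 = 0: r = r^2 mod 41 = 19^2 = 33
  bit 3 = 0: r = r^2 mod 41 = 33^2 = 23
  bit 4 = 1: r = r^2 * 11 mod 41 = 23^2 * 11 = 37*11 = 38
  -> B = 38
s = B^a = 38^28 mod 41  (bits of 28 = 11100)
  bit 0 = 1: r = r^2 * 38 mod 41 = 1^2 * 38 = 1*38 = 38
  bit 1 = 1: r = r^2 * 38 mod 41 = 38^2 * 38 = 9*38 = 14
  bit 2 = 1: r = r^2 * 38 mod 41 = 14^2 * 38 = 32*38 = 27
  bit 3 = 0: r = r^2 mod 41 = 27^2 = 32
  bit 4 = 0: r = r^2 mod 41 = 32^2 = 40
  -> s = B^a = 40

Answer: 40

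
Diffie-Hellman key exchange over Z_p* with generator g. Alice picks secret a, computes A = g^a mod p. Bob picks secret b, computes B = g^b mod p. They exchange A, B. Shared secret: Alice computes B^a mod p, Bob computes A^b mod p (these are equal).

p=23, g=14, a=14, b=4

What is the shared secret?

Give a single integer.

A = 14^14 mod 23  (bits of 14 = 1110)
  bit 0 = 1: r = r^2 * 14 mod 23 = 1^2 * 14 = 1*14 = 14
  bit 1 = 1: r = r^2 * 14 mod 23 = 14^2 * 14 = 12*14 = 7
  bit 2 = 1: r = r^2 * 14 mod 23 = 7^2 * 14 = 3*14 = 19
  bit 3 = 0: r = r^2 mod 23 = 19^2 = 16
  -> A = 16
B = 14^4 mod 23  (bits of 4 = 100)
  bit 0 = 1: r = r^2 * 14 mod 23 = 1^2 * 14 = 1*14 = 14
  bit 1 = 0: r = r^2 mod 23 = 14^2 = 12
  bit 2 = 0: r = r^2 mod 23 = 12^2 = 6
  -> B = 6
s = B^a = 6^14 mod 23  (bits of 14 = 1110)
  bit 0 = 1: r = r^2 * 6 mod 23 = 1^2 * 6 = 1*6 = 6
  bit 1 = 1: r = r^2 * 6 mod 23 = 6^2 * 6 = 13*6 = 9
  bit 2 = 1: r = r^2 * 6 mod 23 = 9^2 * 6 = 12*6 = 3
  bit 3 = 0: r = r^2 mod 23 = 3^2 = 9
  -> s = B^a = 9

Answer: 9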